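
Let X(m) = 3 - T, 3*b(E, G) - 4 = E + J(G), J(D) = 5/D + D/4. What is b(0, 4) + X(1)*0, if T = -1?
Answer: 25/12 ≈ 2.0833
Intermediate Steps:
J(D) = 5/D + D/4 (J(D) = 5/D + D*(¼) = 5/D + D/4)
b(E, G) = 4/3 + E/3 + G/12 + 5/(3*G) (b(E, G) = 4/3 + (E + (5/G + G/4))/3 = 4/3 + (E + 5/G + G/4)/3 = 4/3 + (E/3 + G/12 + 5/(3*G)) = 4/3 + E/3 + G/12 + 5/(3*G))
X(m) = 4 (X(m) = 3 - 1*(-1) = 3 + 1 = 4)
b(0, 4) + X(1)*0 = (1/12)*(20 + 4² + 4*4*(4 + 0))/4 + 4*0 = (1/12)*(¼)*(20 + 16 + 4*4*4) + 0 = (1/12)*(¼)*(20 + 16 + 64) + 0 = (1/12)*(¼)*100 + 0 = 25/12 + 0 = 25/12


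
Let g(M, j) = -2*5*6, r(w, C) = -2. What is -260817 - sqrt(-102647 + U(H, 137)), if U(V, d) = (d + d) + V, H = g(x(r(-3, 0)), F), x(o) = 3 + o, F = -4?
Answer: -260817 - I*sqrt(102433) ≈ -2.6082e+5 - 320.05*I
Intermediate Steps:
g(M, j) = -60 (g(M, j) = -10*6 = -60)
H = -60
U(V, d) = V + 2*d (U(V, d) = 2*d + V = V + 2*d)
-260817 - sqrt(-102647 + U(H, 137)) = -260817 - sqrt(-102647 + (-60 + 2*137)) = -260817 - sqrt(-102647 + (-60 + 274)) = -260817 - sqrt(-102647 + 214) = -260817 - sqrt(-102433) = -260817 - I*sqrt(102433)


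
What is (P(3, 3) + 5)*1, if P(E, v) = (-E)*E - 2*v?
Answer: -10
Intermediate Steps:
P(E, v) = -E**2 - 2*v
(P(3, 3) + 5)*1 = ((-1*3**2 - 2*3) + 5)*1 = ((-1*9 - 6) + 5)*1 = ((-9 - 6) + 5)*1 = (-15 + 5)*1 = -10*1 = -10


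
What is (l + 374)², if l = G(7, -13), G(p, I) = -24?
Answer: 122500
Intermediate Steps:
l = -24
(l + 374)² = (-24 + 374)² = 350² = 122500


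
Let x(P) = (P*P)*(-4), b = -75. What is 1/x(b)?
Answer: -1/22500 ≈ -4.4444e-5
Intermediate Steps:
x(P) = -4*P**2 (x(P) = P**2*(-4) = -4*P**2)
1/x(b) = 1/(-4*(-75)**2) = 1/(-4*5625) = 1/(-22500) = -1/22500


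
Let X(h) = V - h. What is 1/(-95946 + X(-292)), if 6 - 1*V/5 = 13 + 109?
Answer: -1/96234 ≈ -1.0391e-5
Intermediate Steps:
V = -580 (V = 30 - 5*(13 + 109) = 30 - 5*122 = 30 - 610 = -580)
X(h) = -580 - h
1/(-95946 + X(-292)) = 1/(-95946 + (-580 - 1*(-292))) = 1/(-95946 + (-580 + 292)) = 1/(-95946 - 288) = 1/(-96234) = -1/96234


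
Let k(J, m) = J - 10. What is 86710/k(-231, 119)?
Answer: -86710/241 ≈ -359.79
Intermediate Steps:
k(J, m) = -10 + J
86710/k(-231, 119) = 86710/(-10 - 231) = 86710/(-241) = 86710*(-1/241) = -86710/241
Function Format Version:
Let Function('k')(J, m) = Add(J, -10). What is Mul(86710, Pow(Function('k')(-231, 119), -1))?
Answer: Rational(-86710, 241) ≈ -359.79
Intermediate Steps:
Function('k')(J, m) = Add(-10, J)
Mul(86710, Pow(Function('k')(-231, 119), -1)) = Mul(86710, Pow(Add(-10, -231), -1)) = Mul(86710, Pow(-241, -1)) = Mul(86710, Rational(-1, 241)) = Rational(-86710, 241)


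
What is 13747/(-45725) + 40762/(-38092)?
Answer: -227337/165850 ≈ -1.3707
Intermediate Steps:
13747/(-45725) + 40762/(-38092) = 13747*(-1/45725) + 40762*(-1/38092) = -233/775 - 229/214 = -227337/165850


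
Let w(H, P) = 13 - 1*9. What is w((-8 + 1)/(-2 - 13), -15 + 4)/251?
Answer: 4/251 ≈ 0.015936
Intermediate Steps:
w(H, P) = 4 (w(H, P) = 13 - 9 = 4)
w((-8 + 1)/(-2 - 13), -15 + 4)/251 = 4/251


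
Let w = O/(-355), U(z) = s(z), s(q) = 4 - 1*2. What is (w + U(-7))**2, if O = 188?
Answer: 272484/126025 ≈ 2.1621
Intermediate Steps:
s(q) = 2 (s(q) = 4 - 2 = 2)
U(z) = 2
w = -188/355 (w = 188/(-355) = 188*(-1/355) = -188/355 ≈ -0.52958)
(w + U(-7))**2 = (-188/355 + 2)**2 = (522/355)**2 = 272484/126025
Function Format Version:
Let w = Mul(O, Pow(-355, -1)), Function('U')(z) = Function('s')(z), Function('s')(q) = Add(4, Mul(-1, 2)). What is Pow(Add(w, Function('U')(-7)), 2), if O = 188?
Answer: Rational(272484, 126025) ≈ 2.1621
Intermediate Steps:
Function('s')(q) = 2 (Function('s')(q) = Add(4, -2) = 2)
Function('U')(z) = 2
w = Rational(-188, 355) (w = Mul(188, Pow(-355, -1)) = Mul(188, Rational(-1, 355)) = Rational(-188, 355) ≈ -0.52958)
Pow(Add(w, Function('U')(-7)), 2) = Pow(Add(Rational(-188, 355), 2), 2) = Pow(Rational(522, 355), 2) = Rational(272484, 126025)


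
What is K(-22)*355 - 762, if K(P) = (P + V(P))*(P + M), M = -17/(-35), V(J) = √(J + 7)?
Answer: 1170852/7 - 53463*I*√15/7 ≈ 1.6726e+5 - 29580.0*I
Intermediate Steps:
V(J) = √(7 + J)
M = 17/35 (M = -17*(-1/35) = 17/35 ≈ 0.48571)
K(P) = (17/35 + P)*(P + √(7 + P)) (K(P) = (P + √(7 + P))*(P + 17/35) = (P + √(7 + P))*(17/35 + P) = (17/35 + P)*(P + √(7 + P)))
K(-22)*355 - 762 = ((-22)² + (17/35)*(-22) + 17*√(7 - 22)/35 - 22*√(7 - 22))*355 - 762 = (484 - 374/35 + 17*√(-15)/35 - 22*I*√15)*355 - 762 = (484 - 374/35 + 17*(I*√15)/35 - 22*I*√15)*355 - 762 = (484 - 374/35 + 17*I*√15/35 - 22*I*√15)*355 - 762 = (16566/35 - 753*I*√15/35)*355 - 762 = (1176186/7 - 53463*I*√15/7) - 762 = 1170852/7 - 53463*I*√15/7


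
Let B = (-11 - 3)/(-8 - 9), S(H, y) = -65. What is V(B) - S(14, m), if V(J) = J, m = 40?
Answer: 1119/17 ≈ 65.823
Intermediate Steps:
B = 14/17 (B = -14/(-17) = -14*(-1/17) = 14/17 ≈ 0.82353)
V(B) - S(14, m) = 14/17 - 1*(-65) = 14/17 + 65 = 1119/17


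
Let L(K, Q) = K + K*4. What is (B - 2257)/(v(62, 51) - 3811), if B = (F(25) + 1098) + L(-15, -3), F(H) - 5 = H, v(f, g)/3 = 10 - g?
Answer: 86/281 ≈ 0.30605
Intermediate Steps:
L(K, Q) = 5*K (L(K, Q) = K + 4*K = 5*K)
v(f, g) = 30 - 3*g (v(f, g) = 3*(10 - g) = 30 - 3*g)
F(H) = 5 + H
B = 1053 (B = ((5 + 25) + 1098) + 5*(-15) = (30 + 1098) - 75 = 1128 - 75 = 1053)
(B - 2257)/(v(62, 51) - 3811) = (1053 - 2257)/((30 - 3*51) - 3811) = -1204/((30 - 153) - 3811) = -1204/(-123 - 3811) = -1204/(-3934) = -1204*(-1/3934) = 86/281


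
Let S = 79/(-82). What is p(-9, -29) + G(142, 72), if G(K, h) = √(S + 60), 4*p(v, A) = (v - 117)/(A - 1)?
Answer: 21/20 + √396962/82 ≈ 8.7335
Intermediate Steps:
p(v, A) = (-117 + v)/(4*(-1 + A)) (p(v, A) = ((v - 117)/(A - 1))/4 = ((-117 + v)/(-1 + A))/4 = (-117 + v)/(4*(-1 + A)))
S = -79/82 (S = 79*(-1/82) = -79/82 ≈ -0.96341)
G(K, h) = √396962/82 (G(K, h) = √(-79/82 + 60) = √(4841/82) = √396962/82)
p(-9, -29) + G(142, 72) = (-117 - 9)/(4*(-1 - 29)) + √396962/82 = (¼)*(-126)/(-30) + √396962/82 = (¼)*(-1/30)*(-126) + √396962/82 = 21/20 + √396962/82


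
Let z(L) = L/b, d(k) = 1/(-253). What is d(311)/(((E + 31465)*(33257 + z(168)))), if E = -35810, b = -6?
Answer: 1/36528141265 ≈ 2.7376e-11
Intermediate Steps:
d(k) = -1/253
z(L) = -L/6 (z(L) = L/(-6) = L*(-⅙) = -L/6)
d(311)/(((E + 31465)*(33257 + z(168)))) = -1/((-35810 + 31465)*(33257 - ⅙*168))/253 = -(-1/(4345*(33257 - 28)))/253 = -1/(253*((-4345*33229))) = -1/253/(-144380005) = -1/253*(-1/144380005) = 1/36528141265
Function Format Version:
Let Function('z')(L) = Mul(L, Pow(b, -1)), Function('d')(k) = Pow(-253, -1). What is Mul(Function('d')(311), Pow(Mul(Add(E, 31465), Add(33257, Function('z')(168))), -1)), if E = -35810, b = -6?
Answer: Rational(1, 36528141265) ≈ 2.7376e-11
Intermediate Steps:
Function('d')(k) = Rational(-1, 253)
Function('z')(L) = Mul(Rational(-1, 6), L) (Function('z')(L) = Mul(L, Pow(-6, -1)) = Mul(L, Rational(-1, 6)) = Mul(Rational(-1, 6), L))
Mul(Function('d')(311), Pow(Mul(Add(E, 31465), Add(33257, Function('z')(168))), -1)) = Mul(Rational(-1, 253), Pow(Mul(Add(-35810, 31465), Add(33257, Mul(Rational(-1, 6), 168))), -1)) = Mul(Rational(-1, 253), Pow(Mul(-4345, Add(33257, -28)), -1)) = Mul(Rational(-1, 253), Pow(Mul(-4345, 33229), -1)) = Mul(Rational(-1, 253), Pow(-144380005, -1)) = Mul(Rational(-1, 253), Rational(-1, 144380005)) = Rational(1, 36528141265)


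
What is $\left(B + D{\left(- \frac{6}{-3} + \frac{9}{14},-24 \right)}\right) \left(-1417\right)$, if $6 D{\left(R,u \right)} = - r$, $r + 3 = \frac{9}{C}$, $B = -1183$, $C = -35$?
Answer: $\frac{58643962}{35} \approx 1.6755 \cdot 10^{6}$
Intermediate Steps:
$r = - \frac{114}{35}$ ($r = -3 + \frac{9}{-35} = -3 + 9 \left(- \frac{1}{35}\right) = -3 - \frac{9}{35} = - \frac{114}{35} \approx -3.2571$)
$D{\left(R,u \right)} = \frac{19}{35}$ ($D{\left(R,u \right)} = \frac{\left(-1\right) \left(- \frac{114}{35}\right)}{6} = \frac{1}{6} \cdot \frac{114}{35} = \frac{19}{35}$)
$\left(B + D{\left(- \frac{6}{-3} + \frac{9}{14},-24 \right)}\right) \left(-1417\right) = \left(-1183 + \frac{19}{35}\right) \left(-1417\right) = \left(- \frac{41386}{35}\right) \left(-1417\right) = \frac{58643962}{35}$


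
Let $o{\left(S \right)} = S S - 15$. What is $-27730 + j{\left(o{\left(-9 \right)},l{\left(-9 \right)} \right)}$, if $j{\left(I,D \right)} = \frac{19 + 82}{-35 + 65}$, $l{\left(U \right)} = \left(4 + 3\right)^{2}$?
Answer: $- \frac{831799}{30} \approx -27727.0$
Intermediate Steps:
$l{\left(U \right)} = 49$ ($l{\left(U \right)} = 7^{2} = 49$)
$o{\left(S \right)} = -15 + S^{2}$ ($o{\left(S \right)} = S^{2} - 15 = -15 + S^{2}$)
$j{\left(I,D \right)} = \frac{101}{30}$
$-27730 + j{\left(o{\left(-9 \right)},l{\left(-9 \right)} \right)} = -27730 + \frac{101}{30} = - \frac{831799}{30}$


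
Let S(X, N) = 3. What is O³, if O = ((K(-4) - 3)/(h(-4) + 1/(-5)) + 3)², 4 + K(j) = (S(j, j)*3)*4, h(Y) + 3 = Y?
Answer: 2565726409/2176782336 ≈ 1.1787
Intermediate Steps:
h(Y) = -3 + Y
K(j) = 32 (K(j) = -4 + (3*3)*4 = -4 + 9*4 = -4 + 36 = 32)
O = 1369/1296 (O = ((32 - 3)/((-3 - 4) + 1/(-5)) + 3)² = (29/(-7 - ⅕) + 3)² = (29/(-36/5) + 3)² = (29*(-5/36) + 3)² = (-145/36 + 3)² = (-37/36)² = 1369/1296 ≈ 1.0563)
O³ = (1369/1296)³ = 2565726409/2176782336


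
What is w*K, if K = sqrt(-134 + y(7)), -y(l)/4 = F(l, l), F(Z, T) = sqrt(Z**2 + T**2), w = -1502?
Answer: -1502*I*sqrt(134 + 28*sqrt(2)) ≈ -19790.0*I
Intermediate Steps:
F(Z, T) = sqrt(T**2 + Z**2)
y(l) = -4*sqrt(2)*sqrt(l**2) (y(l) = -4*sqrt(l**2 + l**2) = -4*sqrt(2)*sqrt(l**2))
K = sqrt(-134 - 28*sqrt(2)) (K = sqrt(-134 - 4*sqrt(2)*sqrt(7**2)) = sqrt(-134 - 4*sqrt(2)*sqrt(49)) = sqrt(-134 - 4*sqrt(2)*7) = sqrt(-134 - 28*sqrt(2)) ≈ 13.176*I)
w*K = -1502*sqrt(-134 - 28*sqrt(2))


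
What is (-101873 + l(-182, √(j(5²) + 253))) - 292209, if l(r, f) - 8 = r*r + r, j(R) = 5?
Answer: -361132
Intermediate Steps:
l(r, f) = 8 + r + r² (l(r, f) = 8 + (r*r + r) = 8 + (r² + r) = 8 + (r + r²) = 8 + r + r²)
(-101873 + l(-182, √(j(5²) + 253))) - 292209 = (-101873 + (8 - 182 + (-182)²)) - 292209 = (-101873 + (8 - 182 + 33124)) - 292209 = (-101873 + 32950) - 292209 = -68923 - 292209 = -361132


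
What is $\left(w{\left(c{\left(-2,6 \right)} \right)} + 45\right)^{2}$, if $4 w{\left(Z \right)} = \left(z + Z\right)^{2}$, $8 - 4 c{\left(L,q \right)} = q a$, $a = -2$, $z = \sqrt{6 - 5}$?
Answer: $2916$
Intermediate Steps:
$z = 1$ ($z = \sqrt{1} = 1$)
$c{\left(L,q \right)} = 2 + \frac{q}{2}$ ($c{\left(L,q \right)} = 2 - \frac{q \left(-2\right)}{4} = 2 - \frac{\left(-2\right) q}{4} = 2 + \frac{q}{2}$)
$w{\left(Z \right)} = \frac{\left(1 + Z\right)^{2}}{4}$
$\left(w{\left(c{\left(-2,6 \right)} \right)} + 45\right)^{2} = \left(\frac{\left(1 + \left(2 + \frac{1}{2} \cdot 6\right)\right)^{2}}{4} + 45\right)^{2} = \left(\frac{\left(1 + \left(2 + 3\right)\right)^{2}}{4} + 45\right)^{2} = \left(\frac{\left(1 + 5\right)^{2}}{4} + 45\right)^{2} = \left(\frac{6^{2}}{4} + 45\right)^{2} = \left(\frac{1}{4} \cdot 36 + 45\right)^{2} = \left(9 + 45\right)^{2} = 54^{2} = 2916$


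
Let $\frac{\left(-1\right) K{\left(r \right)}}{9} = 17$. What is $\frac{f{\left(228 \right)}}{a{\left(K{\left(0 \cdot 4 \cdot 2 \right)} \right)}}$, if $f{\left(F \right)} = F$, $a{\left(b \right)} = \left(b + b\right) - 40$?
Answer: $- \frac{114}{173} \approx -0.65896$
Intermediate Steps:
$K{\left(r \right)} = -153$ ($K{\left(r \right)} = \left(-9\right) 17 = -153$)
$a{\left(b \right)} = -40 + 2 b$ ($a{\left(b \right)} = 2 b - 40 = -40 + 2 b$)
$\frac{f{\left(228 \right)}}{a{\left(K{\left(0 \cdot 4 \cdot 2 \right)} \right)}} = \frac{228}{-40 + 2 \left(-153\right)} = \frac{228}{-40 - 306} = \frac{228}{-346} = 228 \left(- \frac{1}{346}\right) = - \frac{114}{173}$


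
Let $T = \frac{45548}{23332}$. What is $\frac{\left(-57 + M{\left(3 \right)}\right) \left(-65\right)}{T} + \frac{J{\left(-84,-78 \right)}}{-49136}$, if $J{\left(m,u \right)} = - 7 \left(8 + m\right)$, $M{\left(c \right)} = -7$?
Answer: $\frac{298073185049}{139877908} \approx 2131.0$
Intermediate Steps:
$J{\left(m,u \right)} = -56 - 7 m$
$T = \frac{11387}{5833}$ ($T = 45548 \cdot \frac{1}{23332} = \frac{11387}{5833} \approx 1.9522$)
$\frac{\left(-57 + M{\left(3 \right)}\right) \left(-65\right)}{T} + \frac{J{\left(-84,-78 \right)}}{-49136} = \frac{\left(-57 - 7\right) \left(-65\right)}{\frac{11387}{5833}} + \frac{-56 - -588}{-49136} = \left(-64\right) \left(-65\right) \frac{5833}{11387} + \left(-56 + 588\right) \left(- \frac{1}{49136}\right) = 4160 \cdot \frac{5833}{11387} + 532 \left(- \frac{1}{49136}\right) = \frac{24265280}{11387} - \frac{133}{12284} = \frac{298073185049}{139877908}$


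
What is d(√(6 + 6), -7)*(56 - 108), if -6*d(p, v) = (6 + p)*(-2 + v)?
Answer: -468 - 156*√3 ≈ -738.20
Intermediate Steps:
d(p, v) = -(-2 + v)*(6 + p)/6 (d(p, v) = -(6 + p)*(-2 + v)/6 = -(-2 + v)*(6 + p)/6)
d(√(6 + 6), -7)*(56 - 108) = (2 - 1*(-7) + √(6 + 6)/3 - ⅙*√(6 + 6)*(-7))*(56 - 108) = (2 + 7 + √12/3 - ⅙*√12*(-7))*(-52) = (2 + 7 + (2*√3)/3 - ⅙*2*√3*(-7))*(-52) = (2 + 7 + 2*√3/3 + 7*√3/3)*(-52) = (9 + 3*√3)*(-52) = -468 - 156*√3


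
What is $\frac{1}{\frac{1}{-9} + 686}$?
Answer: $\frac{9}{6173} \approx 0.001458$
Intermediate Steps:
$\frac{1}{\frac{1}{-9} + 686} = \frac{1}{- \frac{1}{9} + 686} = \frac{1}{\frac{6173}{9}} = \frac{9}{6173}$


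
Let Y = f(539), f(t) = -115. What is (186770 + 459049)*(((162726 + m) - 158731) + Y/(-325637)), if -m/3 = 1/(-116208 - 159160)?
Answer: 231352851347336277669/89670009416 ≈ 2.5800e+9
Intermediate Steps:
Y = -115
m = 3/275368 (m = -3/(-116208 - 159160) = -3/(-275368) = -3*(-1/275368) = 3/275368 ≈ 1.0895e-5)
(186770 + 459049)*(((162726 + m) - 158731) + Y/(-325637)) = (186770 + 459049)*(((162726 + 3/275368) - 158731) - 115/(-325637)) = 645819*((44809533171/275368 - 158731) - 115*(-1/325637)) = 645819*(1100095163/275368 + 115/325637) = 645819*(358231720261151/89670009416) = 231352851347336277669/89670009416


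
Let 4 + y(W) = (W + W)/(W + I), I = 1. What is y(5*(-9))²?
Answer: 1849/484 ≈ 3.8202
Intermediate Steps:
y(W) = -4 + 2*W/(1 + W) (y(W) = -4 + (W + W)/(W + 1) = -4 + (2*W)/(1 + W) = -4 + 2*W/(1 + W))
y(5*(-9))² = (2*(-2 - 5*(-9))/(1 + 5*(-9)))² = (2*(-2 - 1*(-45))/(1 - 45))² = (2*(-2 + 45)/(-44))² = (2*(-1/44)*43)² = (-43/22)² = 1849/484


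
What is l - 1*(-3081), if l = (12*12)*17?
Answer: 5529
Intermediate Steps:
l = 2448 (l = 144*17 = 2448)
l - 1*(-3081) = 2448 - 1*(-3081) = 2448 + 3081 = 5529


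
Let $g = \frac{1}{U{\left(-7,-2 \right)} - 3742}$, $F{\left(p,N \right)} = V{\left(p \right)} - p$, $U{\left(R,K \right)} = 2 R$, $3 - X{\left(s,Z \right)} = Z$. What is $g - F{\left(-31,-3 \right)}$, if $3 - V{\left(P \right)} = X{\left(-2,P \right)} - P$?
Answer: $\frac{116435}{3756} \approx 31.0$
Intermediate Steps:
$X{\left(s,Z \right)} = 3 - Z$
$V{\left(P \right)} = 2 P$ ($V{\left(P \right)} = 3 - \left(\left(3 - P\right) - P\right) = 3 - \left(3 - 2 P\right) = 3 + \left(-3 + 2 P\right) = 2 P$)
$F{\left(p,N \right)} = p$ ($F{\left(p,N \right)} = 2 p - p = p$)
$g = - \frac{1}{3756}$ ($g = \frac{1}{2 \left(-7\right) - 3742} = \frac{1}{-14 - 3742} = \frac{1}{-3756} = - \frac{1}{3756} \approx -0.00026624$)
$g - F{\left(-31,-3 \right)} = - \frac{1}{3756} - -31 = - \frac{1}{3756} + 31 = \frac{116435}{3756}$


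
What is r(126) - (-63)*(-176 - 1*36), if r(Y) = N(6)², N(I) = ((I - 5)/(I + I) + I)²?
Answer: -248551775/20736 ≈ -11986.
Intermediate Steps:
N(I) = (I + (-5 + I)/(2*I))² (N(I) = ((-5 + I)/((2*I)) + I)² = ((-5 + I)*(1/(2*I)) + I)² = ((-5 + I)/(2*I) + I)² = (I + (-5 + I)/(2*I))²)
r(Y) = 28398241/20736 (r(Y) = ((¼)*(-5 + 6 + 2*6²)²/6²)² = ((¼)*(1/36)*(-5 + 6 + 2*36)²)² = ((¼)*(1/36)*(-5 + 6 + 72)²)² = ((¼)*(1/36)*73²)² = ((¼)*(1/36)*5329)² = (5329/144)² = 28398241/20736)
r(126) - (-63)*(-176 - 1*36) = 28398241/20736 - (-63)*(-176 - 1*36) = 28398241/20736 - (-63)*(-176 - 36) = 28398241/20736 - (-63)*(-212) = 28398241/20736 - 1*13356 = 28398241/20736 - 13356 = -248551775/20736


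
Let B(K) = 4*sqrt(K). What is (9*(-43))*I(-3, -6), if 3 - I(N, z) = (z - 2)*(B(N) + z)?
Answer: 17415 - 12384*I*sqrt(3) ≈ 17415.0 - 21450.0*I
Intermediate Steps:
I(N, z) = 3 - (-2 + z)*(z + 4*sqrt(N)) (I(N, z) = 3 - (z - 2)*(4*sqrt(N) + z) = 3 - (-2 + z)*(z + 4*sqrt(N)))
(9*(-43))*I(-3, -6) = (9*(-43))*(3 - 1*(-6)**2 + 2*(-6) + 8*sqrt(-3) - 4*(-6)*sqrt(-3)) = -387*(3 - 1*36 - 12 + 8*(I*sqrt(3)) - 4*(-6)*I*sqrt(3)) = -387*(3 - 36 - 12 + 8*I*sqrt(3) + 24*I*sqrt(3)) = -387*(-45 + 32*I*sqrt(3)) = 17415 - 12384*I*sqrt(3)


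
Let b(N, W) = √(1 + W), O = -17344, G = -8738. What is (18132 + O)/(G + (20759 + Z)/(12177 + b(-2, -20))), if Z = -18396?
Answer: 788*(-√19 + 12177*I)/(17*(-6258839*I + 514*√19)) ≈ -0.090183 + 7.1692e-10*I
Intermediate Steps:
(18132 + O)/(G + (20759 + Z)/(12177 + b(-2, -20))) = (18132 - 17344)/(-8738 + (20759 - 18396)/(12177 + √(1 - 20))) = 788/(-8738 + 2363/(12177 + √(-19))) = 788/(-8738 + 2363/(12177 + I*√19))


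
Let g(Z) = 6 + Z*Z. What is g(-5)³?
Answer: 29791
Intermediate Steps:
g(Z) = 6 + Z²
g(-5)³ = (6 + (-5)²)³ = (6 + 25)³ = 31³ = 29791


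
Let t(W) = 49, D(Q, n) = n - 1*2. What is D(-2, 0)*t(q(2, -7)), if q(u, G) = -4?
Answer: -98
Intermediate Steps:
D(Q, n) = -2 + n (D(Q, n) = n - 2 = -2 + n)
D(-2, 0)*t(q(2, -7)) = (-2 + 0)*49 = -2*49 = -98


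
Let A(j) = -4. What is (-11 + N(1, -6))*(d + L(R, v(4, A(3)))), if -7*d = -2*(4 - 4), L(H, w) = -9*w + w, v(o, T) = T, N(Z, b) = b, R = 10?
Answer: -544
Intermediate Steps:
L(H, w) = -8*w
d = 0 (d = -(-2)*(4 - 4)/7 = -(-2)*0/7 = -⅐*0 = 0)
(-11 + N(1, -6))*(d + L(R, v(4, A(3)))) = (-11 - 6)*(0 - 8*(-4)) = -17*(0 + 32) = -17*32 = -544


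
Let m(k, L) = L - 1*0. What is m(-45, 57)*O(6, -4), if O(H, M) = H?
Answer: 342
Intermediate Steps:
m(k, L) = L (m(k, L) = L + 0 = L)
m(-45, 57)*O(6, -4) = 57*6 = 342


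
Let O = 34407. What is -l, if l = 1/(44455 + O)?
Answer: -1/78862 ≈ -1.2680e-5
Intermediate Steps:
l = 1/78862 (l = 1/(44455 + 34407) = 1/78862 ≈ 1.2680e-5)
-l = -1*1/78862 = -1/78862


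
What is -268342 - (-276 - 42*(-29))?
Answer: -269284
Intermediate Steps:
-268342 - (-276 - 42*(-29)) = -268342 - (-276 + 1218) = -268342 - 1*942 = -268342 - 942 = -269284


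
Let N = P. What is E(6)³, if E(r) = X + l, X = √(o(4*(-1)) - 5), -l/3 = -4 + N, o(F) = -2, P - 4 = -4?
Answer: (12 + I*√7)³ ≈ 1476.0 + 1124.4*I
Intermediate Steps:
P = 0 (P = 4 - 4 = 0)
N = 0
l = 12 (l = -3*(-4 + 0) = -3*(-4) = 12)
X = I*√7 (X = √(-2 - 5) = √(-7) = I*√7 ≈ 2.6458*I)
E(r) = 12 + I*√7 (E(r) = I*√7 + 12 = 12 + I*√7)
E(6)³ = (12 + I*√7)³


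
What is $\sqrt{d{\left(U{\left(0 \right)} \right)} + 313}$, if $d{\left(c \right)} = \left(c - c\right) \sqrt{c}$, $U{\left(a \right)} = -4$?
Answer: $\sqrt{313} \approx 17.692$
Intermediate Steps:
$d{\left(c \right)} = 0$ ($d{\left(c \right)} = 0 \sqrt{c} = 0$)
$\sqrt{d{\left(U{\left(0 \right)} \right)} + 313} = \sqrt{0 + 313} = \sqrt{313}$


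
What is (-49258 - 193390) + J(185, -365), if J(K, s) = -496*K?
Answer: -334408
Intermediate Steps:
(-49258 - 193390) + J(185, -365) = (-49258 - 193390) - 496*185 = -242648 - 91760 = -334408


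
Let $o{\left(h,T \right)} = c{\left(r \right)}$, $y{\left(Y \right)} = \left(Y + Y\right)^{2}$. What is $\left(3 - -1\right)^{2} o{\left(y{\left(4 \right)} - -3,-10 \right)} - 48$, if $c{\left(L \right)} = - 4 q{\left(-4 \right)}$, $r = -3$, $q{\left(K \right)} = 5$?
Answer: $-368$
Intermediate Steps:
$y{\left(Y \right)} = 4 Y^{2}$ ($y{\left(Y \right)} = \left(2 Y\right)^{2} = 4 Y^{2}$)
$c{\left(L \right)} = -20$ ($c{\left(L \right)} = \left(-4\right) 5 = -20$)
$o{\left(h,T \right)} = -20$
$\left(3 - -1\right)^{2} o{\left(y{\left(4 \right)} - -3,-10 \right)} - 48 = \left(3 - -1\right)^{2} \left(-20\right) - 48 = \left(3 + \left(-1 + 2\right)\right)^{2} \left(-20\right) - 48 = \left(3 + 1\right)^{2} \left(-20\right) - 48 = 4^{2} \left(-20\right) - 48 = 16 \left(-20\right) - 48 = -320 - 48 = -368$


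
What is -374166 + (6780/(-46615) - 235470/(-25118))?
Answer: -43809102239061/117087557 ≈ -3.7416e+5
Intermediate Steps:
-374166 + (6780/(-46615) - 235470/(-25118)) = -374166 + (6780*(-1/46615) - 235470*(-1/25118)) = -374166 + (-1356/9323 + 117735/12559) = -374166 + 1080613401/117087557 = -43809102239061/117087557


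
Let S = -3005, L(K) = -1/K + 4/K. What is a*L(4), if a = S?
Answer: -9015/4 ≈ -2253.8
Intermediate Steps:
L(K) = 3/K
a = -3005
a*L(4) = -9015/4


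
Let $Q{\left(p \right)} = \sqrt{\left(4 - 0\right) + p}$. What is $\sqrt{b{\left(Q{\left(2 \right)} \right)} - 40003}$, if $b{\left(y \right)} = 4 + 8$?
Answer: $i \sqrt{39991} \approx 199.98 i$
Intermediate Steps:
$Q{\left(p \right)} = \sqrt{4 + p}$ ($Q{\left(p \right)} = \sqrt{\left(4 + 0\right) + p} = \sqrt{4 + p}$)
$b{\left(y \right)} = 12$
$\sqrt{b{\left(Q{\left(2 \right)} \right)} - 40003} = \sqrt{12 - 40003} = \sqrt{-39991} = i \sqrt{39991}$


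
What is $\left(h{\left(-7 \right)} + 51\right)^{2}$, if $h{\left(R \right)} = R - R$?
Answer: $2601$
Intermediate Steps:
$h{\left(R \right)} = 0$
$\left(h{\left(-7 \right)} + 51\right)^{2} = \left(0 + 51\right)^{2} = 51^{2} = 2601$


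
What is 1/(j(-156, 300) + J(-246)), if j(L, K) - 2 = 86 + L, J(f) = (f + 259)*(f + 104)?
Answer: -1/1914 ≈ -0.00052247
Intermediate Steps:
J(f) = (104 + f)*(259 + f) (J(f) = (259 + f)*(104 + f) = (104 + f)*(259 + f))
j(L, K) = 88 + L (j(L, K) = 2 + (86 + L) = 88 + L)
1/(j(-156, 300) + J(-246)) = 1/((88 - 156) + (26936 + (-246)² + 363*(-246))) = 1/(-68 + (26936 + 60516 - 89298)) = 1/(-68 - 1846) = 1/(-1914) = -1/1914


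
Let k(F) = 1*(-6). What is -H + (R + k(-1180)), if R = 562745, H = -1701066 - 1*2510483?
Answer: 4774288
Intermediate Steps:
k(F) = -6
H = -4211549 (H = -1701066 - 2510483 = -4211549)
-H + (R + k(-1180)) = -1*(-4211549) + (562745 - 6) = 4211549 + 562739 = 4774288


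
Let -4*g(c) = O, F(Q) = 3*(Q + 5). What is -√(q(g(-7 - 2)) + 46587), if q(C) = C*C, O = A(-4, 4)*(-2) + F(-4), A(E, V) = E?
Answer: -√745513/4 ≈ -215.86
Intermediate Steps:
F(Q) = 15 + 3*Q (F(Q) = 3*(5 + Q) = 15 + 3*Q)
O = 11 (O = -4*(-2) + (15 + 3*(-4)) = 8 + (15 - 12) = 8 + 3 = 11)
g(c) = -11/4 (g(c) = -¼*11 = -11/4)
q(C) = C²
-√(q(g(-7 - 2)) + 46587) = -√((-11/4)² + 46587) = -√(121/16 + 46587) = -√(745513/16) = -√745513/4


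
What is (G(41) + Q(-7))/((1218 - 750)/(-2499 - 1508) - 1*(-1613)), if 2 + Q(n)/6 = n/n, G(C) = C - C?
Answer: -24042/6462823 ≈ -0.0037200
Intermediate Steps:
G(C) = 0
Q(n) = -6 (Q(n) = -12 + 6*(n/n) = -12 + 6*1 = -12 + 6 = -6)
(G(41) + Q(-7))/((1218 - 750)/(-2499 - 1508) - 1*(-1613)) = (0 - 6)/((1218 - 750)/(-2499 - 1508) - 1*(-1613)) = -6/(468/(-4007) + 1613) = -6/(468*(-1/4007) + 1613) = -6/(-468/4007 + 1613) = -6/6462823/4007 = -6*4007/6462823 = -24042/6462823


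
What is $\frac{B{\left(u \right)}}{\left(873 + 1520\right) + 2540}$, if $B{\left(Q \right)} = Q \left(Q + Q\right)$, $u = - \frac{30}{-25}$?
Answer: $\frac{72}{123325} \approx 0.00058382$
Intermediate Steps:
$u = \frac{6}{5}$ ($u = \left(-30\right) \left(- \frac{1}{25}\right) = \frac{6}{5} \approx 1.2$)
$B{\left(Q \right)} = 2 Q^{2}$ ($B{\left(Q \right)} = Q 2 Q = 2 Q^{2}$)
$\frac{B{\left(u \right)}}{\left(873 + 1520\right) + 2540} = \frac{2 \left(\frac{6}{5}\right)^{2}}{\left(873 + 1520\right) + 2540} = \frac{2 \cdot \frac{36}{25}}{2393 + 2540} = \frac{72}{25 \cdot 4933} = \frac{72}{25} \cdot \frac{1}{4933} = \frac{72}{123325}$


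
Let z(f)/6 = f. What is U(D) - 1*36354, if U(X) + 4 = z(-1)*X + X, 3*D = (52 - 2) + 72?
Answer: -109684/3 ≈ -36561.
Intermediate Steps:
z(f) = 6*f
D = 122/3 (D = ((52 - 2) + 72)/3 = (50 + 72)/3 = (⅓)*122 = 122/3 ≈ 40.667)
U(X) = -4 - 5*X (U(X) = -4 + ((6*(-1))*X + X) = -4 + (-6*X + X) = -4 - 5*X)
U(D) - 1*36354 = (-4 - 5*122/3) - 1*36354 = (-4 - 610/3) - 36354 = -622/3 - 36354 = -109684/3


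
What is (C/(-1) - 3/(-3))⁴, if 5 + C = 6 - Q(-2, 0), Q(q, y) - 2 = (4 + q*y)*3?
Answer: 38416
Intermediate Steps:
Q(q, y) = 14 + 3*q*y (Q(q, y) = 2 + (4 + q*y)*3 = 2 + (12 + 3*q*y) = 14 + 3*q*y)
C = -13 (C = -5 + (6 - (14 + 3*(-2)*0)) = -5 + (6 - (14 + 0)) = -5 + (6 - 1*14) = -5 + (6 - 14) = -5 - 8 = -13)
(C/(-1) - 3/(-3))⁴ = (-13/(-1) - 3/(-3))⁴ = (-13*(-1) - 3*(-⅓))⁴ = (13 + 1)⁴ = 14⁴ = 38416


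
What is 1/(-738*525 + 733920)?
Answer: 1/346470 ≈ 2.8863e-6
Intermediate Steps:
1/(-738*525 + 733920) = 1/(-387450 + 733920) = 1/346470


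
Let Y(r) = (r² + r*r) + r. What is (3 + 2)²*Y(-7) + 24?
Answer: 2299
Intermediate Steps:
Y(r) = r + 2*r² (Y(r) = (r² + r²) + r = 2*r² + r = r + 2*r²)
(3 + 2)²*Y(-7) + 24 = (3 + 2)²*(-7*(1 + 2*(-7))) + 24 = 5²*(-7*(1 - 14)) + 24 = 25*(-7*(-13)) + 24 = 25*91 + 24 = 2275 + 24 = 2299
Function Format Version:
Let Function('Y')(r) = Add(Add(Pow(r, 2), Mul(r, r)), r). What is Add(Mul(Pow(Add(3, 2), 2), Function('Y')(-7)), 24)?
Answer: 2299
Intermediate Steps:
Function('Y')(r) = Add(r, Mul(2, Pow(r, 2))) (Function('Y')(r) = Add(Add(Pow(r, 2), Pow(r, 2)), r) = Add(Mul(2, Pow(r, 2)), r) = Add(r, Mul(2, Pow(r, 2))))
Add(Mul(Pow(Add(3, 2), 2), Function('Y')(-7)), 24) = Add(Mul(Pow(Add(3, 2), 2), Mul(-7, Add(1, Mul(2, -7)))), 24) = Add(Mul(Pow(5, 2), Mul(-7, Add(1, -14))), 24) = Add(Mul(25, Mul(-7, -13)), 24) = Add(Mul(25, 91), 24) = Add(2275, 24) = 2299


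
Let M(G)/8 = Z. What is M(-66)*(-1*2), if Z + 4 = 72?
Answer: -1088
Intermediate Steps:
Z = 68 (Z = -4 + 72 = 68)
M(G) = 544 (M(G) = 8*68 = 544)
M(-66)*(-1*2) = 544*(-1*2) = 544*(-2) = -1088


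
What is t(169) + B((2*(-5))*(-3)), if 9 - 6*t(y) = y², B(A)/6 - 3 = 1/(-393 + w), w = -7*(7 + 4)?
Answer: -3342179/705 ≈ -4740.7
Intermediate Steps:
w = -77 (w = -7*11 = -77)
B(A) = 4227/235 (B(A) = 18 + 6/(-393 - 77) = 18 + 6/(-470) = 18 + 6*(-1/470) = 18 - 3/235 = 4227/235)
t(y) = 3/2 - y²/6
t(169) + B((2*(-5))*(-3)) = (3/2 - ⅙*169²) + 4227/235 = (3/2 - ⅙*28561) + 4227/235 = (3/2 - 28561/6) + 4227/235 = -14276/3 + 4227/235 = -3342179/705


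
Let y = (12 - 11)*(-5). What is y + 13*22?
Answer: 281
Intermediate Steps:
y = -5 (y = 1*(-5) = -5)
y + 13*22 = -5 + 13*22 = -5 + 286 = 281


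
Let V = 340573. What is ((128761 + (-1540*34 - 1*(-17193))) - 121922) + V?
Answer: 312245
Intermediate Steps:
((128761 + (-1540*34 - 1*(-17193))) - 121922) + V = ((128761 + (-1540*34 - 1*(-17193))) - 121922) + 340573 = ((128761 + (-52360 + 17193)) - 121922) + 340573 = ((128761 - 35167) - 121922) + 340573 = (93594 - 121922) + 340573 = -28328 + 340573 = 312245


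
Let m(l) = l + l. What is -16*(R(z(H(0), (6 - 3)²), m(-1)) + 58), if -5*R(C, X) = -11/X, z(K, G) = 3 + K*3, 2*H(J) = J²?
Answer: -4552/5 ≈ -910.40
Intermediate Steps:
H(J) = J²/2
z(K, G) = 3 + 3*K
m(l) = 2*l
R(C, X) = 11/(5*X) (R(C, X) = -(-11)/(5*X) = 11/(5*X))
-16*(R(z(H(0), (6 - 3)²), m(-1)) + 58) = -16*(11/(5*((2*(-1)))) + 58) = -16*((11/5)/(-2) + 58) = -16*((11/5)*(-½) + 58) = -16*(-11/10 + 58) = -16*569/10 = -4552/5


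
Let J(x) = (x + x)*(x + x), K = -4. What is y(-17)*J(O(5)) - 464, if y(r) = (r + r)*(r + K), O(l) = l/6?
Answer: 4558/3 ≈ 1519.3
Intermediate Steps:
O(l) = l/6 (O(l) = l*(⅙) = l/6)
y(r) = 2*r*(-4 + r) (y(r) = (r + r)*(r - 4) = (2*r)*(-4 + r) = 2*r*(-4 + r))
J(x) = 4*x² (J(x) = (2*x)*(2*x) = 4*x²)
y(-17)*J(O(5)) - 464 = (2*(-17)*(-4 - 17))*(4*((⅙)*5)²) - 464 = (2*(-17)*(-21))*(4*(⅚)²) - 464 = 714*(4*(25/36)) - 464 = 714*(25/9) - 464 = 5950/3 - 464 = 4558/3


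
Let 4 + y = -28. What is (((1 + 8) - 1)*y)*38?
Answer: -9728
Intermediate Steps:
y = -32 (y = -4 - 28 = -32)
(((1 + 8) - 1)*y)*38 = (((1 + 8) - 1)*(-32))*38 = ((9 - 1)*(-32))*38 = (8*(-32))*38 = -256*38 = -9728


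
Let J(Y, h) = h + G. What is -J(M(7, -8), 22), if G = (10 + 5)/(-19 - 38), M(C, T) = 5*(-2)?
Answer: -413/19 ≈ -21.737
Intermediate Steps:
M(C, T) = -10
G = -5/19 (G = 15/(-57) = 15*(-1/57) = -5/19 ≈ -0.26316)
J(Y, h) = -5/19 + h (J(Y, h) = h - 5/19 = -5/19 + h)
-J(M(7, -8), 22) = -(-5/19 + 22) = -1*413/19 = -413/19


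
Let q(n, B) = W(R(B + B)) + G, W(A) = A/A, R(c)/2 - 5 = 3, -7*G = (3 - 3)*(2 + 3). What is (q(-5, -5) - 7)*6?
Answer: -36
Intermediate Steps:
G = 0 (G = -(3 - 3)*(2 + 3)/7 = -0*5 = -⅐*0 = 0)
R(c) = 16 (R(c) = 10 + 2*3 = 10 + 6 = 16)
W(A) = 1
q(n, B) = 1 (q(n, B) = 1 + 0 = 1)
(q(-5, -5) - 7)*6 = (1 - 7)*6 = -6*6 = -36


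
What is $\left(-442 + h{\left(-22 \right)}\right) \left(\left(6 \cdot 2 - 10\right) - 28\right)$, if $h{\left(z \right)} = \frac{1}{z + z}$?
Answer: $\frac{252837}{22} \approx 11493.0$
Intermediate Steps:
$h{\left(z \right)} = \frac{1}{2 z}$
$\left(-442 + h{\left(-22 \right)}\right) \left(\left(6 \cdot 2 - 10\right) - 28\right) = \left(-442 + \frac{1}{2 \left(-22\right)}\right) \left(\left(6 \cdot 2 - 10\right) - 28\right) = \left(-442 + \frac{1}{2} \left(- \frac{1}{22}\right)\right) \left(\left(12 - 10\right) - 28\right) = \left(-442 - \frac{1}{44}\right) \left(2 - 28\right) = \left(- \frac{19449}{44}\right) \left(-26\right) = \frac{252837}{22}$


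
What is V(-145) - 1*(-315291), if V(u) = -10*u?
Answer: 316741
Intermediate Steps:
V(-145) - 1*(-315291) = -10*(-145) - 1*(-315291) = 1450 + 315291 = 316741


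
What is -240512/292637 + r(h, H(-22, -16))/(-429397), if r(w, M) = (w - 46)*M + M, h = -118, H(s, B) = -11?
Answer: -103799829405/125657449889 ≈ -0.82605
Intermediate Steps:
r(w, M) = M + M*(-46 + w) (r(w, M) = (-46 + w)*M + M = M*(-46 + w) + M = M + M*(-46 + w))
-240512/292637 + r(h, H(-22, -16))/(-429397) = -240512/292637 - 11*(-45 - 118)/(-429397) = -240512*1/292637 - 11*(-163)*(-1/429397) = -240512/292637 + 1793*(-1/429397) = -240512/292637 - 1793/429397 = -103799829405/125657449889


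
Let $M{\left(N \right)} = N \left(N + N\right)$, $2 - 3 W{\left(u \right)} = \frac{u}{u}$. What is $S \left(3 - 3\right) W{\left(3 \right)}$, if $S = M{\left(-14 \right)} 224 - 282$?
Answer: $0$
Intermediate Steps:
$W{\left(u \right)} = \frac{1}{3}$ ($W{\left(u \right)} = \frac{2}{3} - \frac{u \frac{1}{u}}{3} = \frac{2}{3} - \frac{1}{3} = \frac{1}{3}$)
$M{\left(N \right)} = 2 N^{2}$ ($M{\left(N \right)} = N 2 N = 2 N^{2}$)
$S = 87526$ ($S = 2 \left(-14\right)^{2} \cdot 224 - 282 = 2 \cdot 196 \cdot 224 - 282 = 392 \cdot 224 - 282 = 87808 - 282 = 87526$)
$S \left(3 - 3\right) W{\left(3 \right)} = 87526 \left(3 - 3\right) \frac{1}{3} = 87526 \cdot 0 \cdot \frac{1}{3} = 87526 \cdot 0 = 0$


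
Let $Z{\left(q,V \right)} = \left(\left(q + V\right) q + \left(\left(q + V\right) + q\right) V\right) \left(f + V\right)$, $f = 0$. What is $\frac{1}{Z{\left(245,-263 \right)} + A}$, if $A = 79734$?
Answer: $\frac{1}{16940927} \approx 5.9029 \cdot 10^{-8}$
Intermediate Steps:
$Z{\left(q,V \right)} = V \left(V \left(V + 2 q\right) + q \left(V + q\right)\right)$ ($Z{\left(q,V \right)} = \left(\left(q + V\right) q + \left(\left(q + V\right) + q\right) V\right) \left(0 + V\right) = \left(\left(V + q\right) q + \left(\left(V + q\right) + q\right) V\right) V = \left(q \left(V + q\right) + \left(V + 2 q\right) V\right) V = \left(q \left(V + q\right) + V \left(V + 2 q\right)\right) V = \left(V \left(V + 2 q\right) + q \left(V + q\right)\right) V = V \left(V \left(V + 2 q\right) + q \left(V + q\right)\right)$)
$\frac{1}{Z{\left(245,-263 \right)} + A} = \frac{1}{- 263 \left(\left(-263\right)^{2} + 245^{2} + 3 \left(-263\right) 245\right) + 79734} = \frac{1}{- 263 \left(69169 + 60025 - 193305\right) + 79734} = \frac{1}{\left(-263\right) \left(-64111\right) + 79734} = \frac{1}{16861193 + 79734} = \frac{1}{16940927}$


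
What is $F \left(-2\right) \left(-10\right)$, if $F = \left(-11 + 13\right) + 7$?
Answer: $180$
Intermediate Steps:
$F = 9$ ($F = 2 + 7 = 9$)
$F \left(-2\right) \left(-10\right) = 9 \left(-2\right) \left(-10\right) = \left(-18\right) \left(-10\right) = 180$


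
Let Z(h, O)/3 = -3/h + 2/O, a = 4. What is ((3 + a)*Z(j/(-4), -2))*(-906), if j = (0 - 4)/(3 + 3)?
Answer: 361494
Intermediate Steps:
j = -⅔ (j = -4/6 = -4*⅙ = -⅔ ≈ -0.66667)
Z(h, O) = -9/h + 6/O (Z(h, O) = 3*(-3/h + 2/O) = -9/h + 6/O)
((3 + a)*Z(j/(-4), -2))*(-906) = ((3 + 4)*(-9/((-⅔/(-4))) + 6/(-2)))*(-906) = (7*(-9/((-⅔*(-¼))) + 6*(-½)))*(-906) = (7*(-9/⅙ - 3))*(-906) = (7*(-9*6 - 3))*(-906) = (7*(-54 - 3))*(-906) = (7*(-57))*(-906) = -399*(-906) = 361494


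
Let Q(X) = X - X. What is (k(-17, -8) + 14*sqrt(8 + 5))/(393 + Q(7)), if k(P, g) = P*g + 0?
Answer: 136/393 + 14*sqrt(13)/393 ≈ 0.47450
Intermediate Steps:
Q(X) = 0
k(P, g) = P*g
(k(-17, -8) + 14*sqrt(8 + 5))/(393 + Q(7)) = (-17*(-8) + 14*sqrt(8 + 5))/(393 + 0) = (136 + 14*sqrt(13))/393 = (136 + 14*sqrt(13))*(1/393) = 136/393 + 14*sqrt(13)/393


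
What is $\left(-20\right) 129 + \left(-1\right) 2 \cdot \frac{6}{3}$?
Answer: $-2584$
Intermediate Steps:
$\left(-20\right) 129 + \left(-1\right) 2 \cdot \frac{6}{3} = -2580 - 2 \cdot 6 \cdot \frac{1}{3} = -2580 - 4 = -2584$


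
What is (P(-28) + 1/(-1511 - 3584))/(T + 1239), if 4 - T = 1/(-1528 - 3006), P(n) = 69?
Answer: 227706548/4102030355 ≈ 0.055511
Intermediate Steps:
T = 18137/4534 (T = 4 - 1/(-1528 - 3006) = 4 - 1/(-4534) = 4 - 1*(-1/4534) = 4 + 1/4534 = 18137/4534 ≈ 4.0002)
(P(-28) + 1/(-1511 - 3584))/(T + 1239) = (69 + 1/(-1511 - 3584))/(18137/4534 + 1239) = (69 + 1/(-5095))/(5635763/4534) = (69 - 1/5095)*(4534/5635763) = (351554/5095)*(4534/5635763) = 227706548/4102030355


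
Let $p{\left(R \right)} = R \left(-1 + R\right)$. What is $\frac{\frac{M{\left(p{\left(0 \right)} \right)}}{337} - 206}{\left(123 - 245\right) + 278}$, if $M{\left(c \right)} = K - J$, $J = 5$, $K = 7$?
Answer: $- \frac{445}{337} \approx -1.3205$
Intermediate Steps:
$M{\left(c \right)} = 2$ ($M{\left(c \right)} = 7 - 5 = 2$)
$\frac{\frac{M{\left(p{\left(0 \right)} \right)}}{337} - 206}{\left(123 - 245\right) + 278} = \frac{\frac{2}{337} - 206}{\left(123 - 245\right) + 278} = \frac{2 \cdot \frac{1}{337} - 206}{-122 + 278} = \frac{\frac{2}{337} - 206}{156} = \left(- \frac{69420}{337}\right) \frac{1}{156} = - \frac{445}{337}$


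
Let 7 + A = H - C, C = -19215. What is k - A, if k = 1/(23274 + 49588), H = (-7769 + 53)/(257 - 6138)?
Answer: -8231217511087/428501422 ≈ -19209.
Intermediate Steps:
H = 7716/5881 (H = -7716/(-5881) = -7716*(-1/5881) = 7716/5881 ≈ 1.3120)
k = 1/72862 ≈ 1.3725e-5
A = 112969964/5881 (A = -7 + (7716/5881 - 1*(-19215)) = -7 + (7716/5881 + 19215) = -7 + 113011131/5881 = 112969964/5881 ≈ 19209.)
k - A = 1/72862 - 1*112969964/5881 = 1/72862 - 112969964/5881 = -8231217511087/428501422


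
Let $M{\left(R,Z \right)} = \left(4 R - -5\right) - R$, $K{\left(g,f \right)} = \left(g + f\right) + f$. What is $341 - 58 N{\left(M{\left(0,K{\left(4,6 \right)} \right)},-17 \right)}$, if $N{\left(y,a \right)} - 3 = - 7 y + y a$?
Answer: $7127$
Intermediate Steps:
$K{\left(g,f \right)} = g + 2 f$ ($K{\left(g,f \right)} = \left(f + g\right) + f = g + 2 f$)
$M{\left(R,Z \right)} = 5 + 3 R$ ($M{\left(R,Z \right)} = \left(4 R + 5\right) - R = \left(5 + 4 R\right) - R = 5 + 3 R$)
$N{\left(y,a \right)} = 3 - 7 y + a y$ ($N{\left(y,a \right)} = 3 + \left(- 7 y + y a\right) = 3 + \left(- 7 y + a y\right) = 3 - 7 y + a y$)
$341 - 58 N{\left(M{\left(0,K{\left(4,6 \right)} \right)},-17 \right)} = 341 - 58 \left(3 - 7 \left(5 + 3 \cdot 0\right) - 17 \left(5 + 3 \cdot 0\right)\right) = 341 - 58 \left(3 - 7 \left(5 + 0\right) - 17 \left(5 + 0\right)\right) = 341 - 58 \left(3 - 35 - 85\right) = 341 - -6786 = 341 + 6786 = 7127$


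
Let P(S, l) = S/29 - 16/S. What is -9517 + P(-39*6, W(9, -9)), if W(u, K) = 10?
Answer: -32318327/3393 ≈ -9525.0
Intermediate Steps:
P(S, l) = -16/S + S/29 (P(S, l) = S*(1/29) - 16/S = S/29 - 16/S = -16/S + S/29)
-9517 + P(-39*6, W(9, -9)) = -9517 + (-16/((-39*6)) + (-39*6)/29) = -9517 + (-16/(-234) + (1/29)*(-234)) = -9517 + (-16*(-1/234) - 234/29) = -9517 + (8/117 - 234/29) = -9517 - 27146/3393 = -32318327/3393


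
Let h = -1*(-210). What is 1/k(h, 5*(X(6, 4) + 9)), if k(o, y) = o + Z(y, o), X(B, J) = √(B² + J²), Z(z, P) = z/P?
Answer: 370818/77951189 - 84*√13/77951189 ≈ 0.0047532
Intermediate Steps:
h = 210
k(o, y) = o + y/o
1/k(h, 5*(X(6, 4) + 9)) = 1/(210 + (5*(√(6² + 4²) + 9))/210) = 1/(210 + (5*(√(36 + 16) + 9))*(1/210)) = 1/(210 + (5*(√52 + 9))*(1/210)) = 1/(210 + (5*(2*√13 + 9))*(1/210)) = 1/(210 + (5*(9 + 2*√13))*(1/210)) = 1/(210 + (45 + 10*√13)*(1/210)) = 1/(210 + (3/14 + √13/21)) = 1/(2943/14 + √13/21)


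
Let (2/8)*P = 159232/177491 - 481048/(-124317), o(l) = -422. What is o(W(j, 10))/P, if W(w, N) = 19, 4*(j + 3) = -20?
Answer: -4655746364517/210353870224 ≈ -22.133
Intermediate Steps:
j = -8 (j = -3 + (¼)*(-20) = -3 - 5 = -8)
P = 420707740448/22065148647 (P = 4*(159232/177491 - 481048/(-124317)) = 4*(159232*(1/177491) - 481048*(-1/124317)) = 4*(159232/177491 + 481048/124317) = 4*(105176935112/22065148647) = 420707740448/22065148647 ≈ 19.067)
o(W(j, 10))/P = -422/420707740448/22065148647 = -422*22065148647/420707740448 = -4655746364517/210353870224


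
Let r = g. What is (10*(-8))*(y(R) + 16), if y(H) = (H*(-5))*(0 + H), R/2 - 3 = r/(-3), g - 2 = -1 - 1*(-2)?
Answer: 5120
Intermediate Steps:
g = 3 (g = 2 + (-1 - 1*(-2)) = 2 + (-1 + 2) = 2 + 1 = 3)
r = 3
R = 4 (R = 6 + 2*(3/(-3)) = 6 + 2*(3*(-⅓)) = 6 + 2*(-1) = 6 - 2 = 4)
y(H) = -5*H² (y(H) = (-5*H)*H = -5*H²)
(10*(-8))*(y(R) + 16) = (10*(-8))*(-5*4² + 16) = -80*(-5*16 + 16) = -80*(-80 + 16) = -80*(-64) = 5120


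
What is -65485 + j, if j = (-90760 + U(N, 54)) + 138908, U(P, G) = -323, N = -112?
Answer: -17660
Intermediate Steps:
j = 47825 (j = (-90760 - 323) + 138908 = -91083 + 138908 = 47825)
-65485 + j = -65485 + 47825 = -17660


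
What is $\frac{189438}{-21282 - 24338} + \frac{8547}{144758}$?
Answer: $- \frac{3379093983}{825482495} \approx -4.0935$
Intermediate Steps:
$\frac{189438}{-21282 - 24338} + \frac{8547}{144758} = \frac{189438}{-45620} + 8547 \cdot \frac{1}{144758} = 189438 \left(- \frac{1}{45620}\right) + \frac{8547}{144758} = - \frac{94719}{22810} + \frac{8547}{144758} = - \frac{3379093983}{825482495}$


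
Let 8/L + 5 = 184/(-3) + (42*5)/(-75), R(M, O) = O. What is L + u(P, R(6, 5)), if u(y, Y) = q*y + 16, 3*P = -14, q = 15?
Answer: -56118/1037 ≈ -54.116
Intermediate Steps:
L = -120/1037 (L = 8/(-5 + (184/(-3) + (42*5)/(-75))) = 8/(-5 + (184*(-⅓) + 210*(-1/75))) = 8/(-5 + (-184/3 - 14/5)) = 8/(-5 - 962/15) = 8/(-1037/15) = 8*(-15/1037) = -120/1037 ≈ -0.11572)
P = -14/3 (P = (⅓)*(-14) = -14/3 ≈ -4.6667)
u(y, Y) = 16 + 15*y (u(y, Y) = 15*y + 16 = 16 + 15*y)
L + u(P, R(6, 5)) = -120/1037 + (16 + 15*(-14/3)) = -120/1037 + (16 - 70) = -120/1037 - 54 = -56118/1037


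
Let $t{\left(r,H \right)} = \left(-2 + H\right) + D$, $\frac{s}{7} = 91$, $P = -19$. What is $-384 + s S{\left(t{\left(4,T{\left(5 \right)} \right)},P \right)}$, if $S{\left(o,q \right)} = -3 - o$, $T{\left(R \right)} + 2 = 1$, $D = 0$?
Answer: $-384$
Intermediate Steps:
$s = 637$ ($s = 7 \cdot 91 = 637$)
$T{\left(R \right)} = -1$ ($T{\left(R \right)} = -2 + 1 = -1$)
$t{\left(r,H \right)} = -2 + H$ ($t{\left(r,H \right)} = \left(-2 + H\right) + 0 = -2 + H$)
$-384 + s S{\left(t{\left(4,T{\left(5 \right)} \right)},P \right)} = -384 + 637 \left(-3 - \left(-2 - 1\right)\right) = -384 + 637 \left(-3 - -3\right) = -384 + 637 \left(-3 + 3\right) = -384 + 637 \cdot 0 = -384 + 0 = -384$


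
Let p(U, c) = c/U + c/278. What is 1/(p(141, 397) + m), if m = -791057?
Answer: -39198/31007685943 ≈ -1.2641e-6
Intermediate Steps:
p(U, c) = c/278 + c/U (p(U, c) = c/U + c*(1/278) = c/U + c/278 = c/278 + c/U)
1/(p(141, 397) + m) = 1/(((1/278)*397 + 397/141) - 791057) = 1/((397/278 + 397*(1/141)) - 791057) = 1/((397/278 + 397/141) - 791057) = 1/(166343/39198 - 791057) = 1/(-31007685943/39198) = -39198/31007685943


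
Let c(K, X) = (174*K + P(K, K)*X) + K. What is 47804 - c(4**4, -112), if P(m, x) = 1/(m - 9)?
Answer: 742100/247 ≈ 3004.5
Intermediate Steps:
P(m, x) = 1/(-9 + m)
c(K, X) = 175*K + X/(-9 + K) (c(K, X) = (174*K + X/(-9 + K)) + K = 175*K + X/(-9 + K))
47804 - c(4**4, -112) = 47804 - (-112 + 175*4**4*(-9 + 4**4))/(-9 + 4**4) = 47804 - (-112 + 175*256*(-9 + 256))/(-9 + 256) = 47804 - (-112 + 175*256*247)/247 = 47804 - (-112 + 11065600)/247 = 47804 - 11065488/247 = 742100/247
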